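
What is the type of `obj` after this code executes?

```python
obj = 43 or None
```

'or' returns first truthy value (43, int)

int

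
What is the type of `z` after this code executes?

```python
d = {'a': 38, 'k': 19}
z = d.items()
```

dict.items() returns a dict_items view

dict_items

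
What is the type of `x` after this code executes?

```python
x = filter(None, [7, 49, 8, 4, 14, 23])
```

filter() returns a filter iterator object

filter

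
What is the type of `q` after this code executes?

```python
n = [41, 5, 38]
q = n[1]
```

Indexing a list of ints returns int (n[1] = 5)

int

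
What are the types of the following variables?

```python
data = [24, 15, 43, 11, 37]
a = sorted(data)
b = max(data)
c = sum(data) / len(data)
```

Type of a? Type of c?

sorted() returns list; int / int returns float

list, float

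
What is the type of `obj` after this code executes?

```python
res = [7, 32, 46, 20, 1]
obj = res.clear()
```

list.clear() returns None

NoneType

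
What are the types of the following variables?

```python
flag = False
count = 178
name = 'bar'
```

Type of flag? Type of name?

flag is bool; name is str

bool, str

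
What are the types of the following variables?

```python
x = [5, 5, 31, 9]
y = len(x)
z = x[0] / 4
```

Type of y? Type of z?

len() returns int; int / int returns float

int, float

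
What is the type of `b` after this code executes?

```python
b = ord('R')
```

ord() returns int (Unicode code point)

int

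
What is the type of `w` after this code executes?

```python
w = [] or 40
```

'or' returns first truthy value (40, which is int)

int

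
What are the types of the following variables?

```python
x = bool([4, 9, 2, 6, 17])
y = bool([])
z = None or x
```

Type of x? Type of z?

bool() returns bool; None or <bool> returns the bool

bool, bool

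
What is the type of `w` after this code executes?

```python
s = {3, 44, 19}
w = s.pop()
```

Popping from a set of ints returns int

int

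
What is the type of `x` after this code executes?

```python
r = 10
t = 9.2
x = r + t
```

int + float returns float (10 + 9.2 = 19.2)

float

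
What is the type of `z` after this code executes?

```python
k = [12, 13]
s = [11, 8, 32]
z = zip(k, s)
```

zip() returns a zip iterator object

zip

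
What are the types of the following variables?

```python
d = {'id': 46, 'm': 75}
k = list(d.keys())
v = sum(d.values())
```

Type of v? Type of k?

sum of int values returns int; list(...) returns list

int, list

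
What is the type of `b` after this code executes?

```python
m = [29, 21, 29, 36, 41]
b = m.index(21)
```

list.index() returns int

int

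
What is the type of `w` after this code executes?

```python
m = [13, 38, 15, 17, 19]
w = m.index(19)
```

list.index() returns int

int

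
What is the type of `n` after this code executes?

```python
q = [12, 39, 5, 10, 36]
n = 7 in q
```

'in' operator returns bool

bool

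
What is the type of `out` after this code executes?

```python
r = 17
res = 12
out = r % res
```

int % int returns int (17 % 12 = 5)

int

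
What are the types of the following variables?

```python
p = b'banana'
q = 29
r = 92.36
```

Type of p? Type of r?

p is bytes; r is float

bytes, float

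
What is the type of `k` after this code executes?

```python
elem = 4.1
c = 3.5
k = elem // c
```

float // float returns float (floor division preserves float type)

float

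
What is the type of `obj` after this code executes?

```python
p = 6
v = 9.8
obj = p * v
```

int * float returns float (6 * 9.8 = 58.8)

float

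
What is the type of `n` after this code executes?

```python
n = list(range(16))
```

list(range(...)) returns list

list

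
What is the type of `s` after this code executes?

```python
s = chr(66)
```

chr() returns str (single character)

str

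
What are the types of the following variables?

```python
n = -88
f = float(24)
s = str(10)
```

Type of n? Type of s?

n is int; s is str

int, str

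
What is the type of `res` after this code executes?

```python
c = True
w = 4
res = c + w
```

bool + int returns int (True is 1, so 1 + 4 = 5)

int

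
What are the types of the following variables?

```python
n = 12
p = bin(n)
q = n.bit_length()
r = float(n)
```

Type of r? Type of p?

float() returns float; bin() returns str

float, str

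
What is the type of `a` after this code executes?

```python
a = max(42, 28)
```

max() of ints returns int

int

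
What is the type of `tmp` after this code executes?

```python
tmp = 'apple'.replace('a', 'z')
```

str.replace() returns str

str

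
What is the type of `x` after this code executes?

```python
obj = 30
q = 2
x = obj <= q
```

Comparison operators return bool

bool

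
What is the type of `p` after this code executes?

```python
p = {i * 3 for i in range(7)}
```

A set comprehension {expr for x in iterable} produces a set

set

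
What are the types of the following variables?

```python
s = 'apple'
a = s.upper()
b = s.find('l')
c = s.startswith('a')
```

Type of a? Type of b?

str.upper() returns str; str.find() returns int

str, int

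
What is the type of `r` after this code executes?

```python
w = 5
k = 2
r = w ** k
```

int ** positive int returns int (5 ** 2 = 25)

int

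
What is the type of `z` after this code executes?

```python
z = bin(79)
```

bin() returns str representation

str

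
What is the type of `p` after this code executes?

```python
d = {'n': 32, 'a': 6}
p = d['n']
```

Accessing dict[str, int] with key 'n' returns int value 32

int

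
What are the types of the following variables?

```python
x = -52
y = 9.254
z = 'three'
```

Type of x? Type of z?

x is int; z is str

int, str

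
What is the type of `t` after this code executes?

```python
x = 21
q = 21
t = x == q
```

Equality comparison returns bool

bool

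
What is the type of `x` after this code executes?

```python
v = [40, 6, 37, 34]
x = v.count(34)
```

list.count() returns int

int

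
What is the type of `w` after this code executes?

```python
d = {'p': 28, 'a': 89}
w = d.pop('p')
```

dict.pop() returns the value (int)

int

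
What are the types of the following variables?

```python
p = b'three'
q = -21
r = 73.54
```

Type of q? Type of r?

q is int; r is float

int, float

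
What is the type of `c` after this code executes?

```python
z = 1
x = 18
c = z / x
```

int / int always returns float in Python 3 (1 / 18 = 0.0555556)

float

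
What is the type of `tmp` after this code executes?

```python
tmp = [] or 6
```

'or' returns first truthy value (6, which is int)

int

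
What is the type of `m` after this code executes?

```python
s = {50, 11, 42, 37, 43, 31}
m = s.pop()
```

Popping from a set of ints returns int

int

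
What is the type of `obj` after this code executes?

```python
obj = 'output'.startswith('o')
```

str.startswith() returns bool

bool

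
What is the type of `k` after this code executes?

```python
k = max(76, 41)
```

max() of ints returns int

int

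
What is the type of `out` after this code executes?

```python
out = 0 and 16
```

'and' returns the first falsy value (0, which is int)

int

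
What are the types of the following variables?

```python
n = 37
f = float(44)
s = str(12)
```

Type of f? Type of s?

f is float; s is str

float, str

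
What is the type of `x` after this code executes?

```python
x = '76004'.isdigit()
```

str.isdigit() returns bool

bool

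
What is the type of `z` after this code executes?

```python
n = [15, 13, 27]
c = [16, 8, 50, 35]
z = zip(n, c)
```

zip() returns a zip iterator object

zip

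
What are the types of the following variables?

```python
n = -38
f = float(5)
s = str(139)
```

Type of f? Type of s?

f is float; s is str

float, str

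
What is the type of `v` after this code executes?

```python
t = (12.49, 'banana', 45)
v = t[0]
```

Index 0 of tuple is 12.49 which is float

float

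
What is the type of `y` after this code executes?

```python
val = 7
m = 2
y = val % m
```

int % int returns int (7 % 2 = 1)

int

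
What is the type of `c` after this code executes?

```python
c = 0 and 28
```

'and' returns the first falsy value (0, which is int)

int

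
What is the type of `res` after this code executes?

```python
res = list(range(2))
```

list(range(...)) returns list

list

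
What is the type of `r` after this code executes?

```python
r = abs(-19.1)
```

abs() of float returns float

float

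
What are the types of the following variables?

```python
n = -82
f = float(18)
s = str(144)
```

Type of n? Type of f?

n is int; f is float

int, float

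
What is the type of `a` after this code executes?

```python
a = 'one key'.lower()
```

str.lower() returns str

str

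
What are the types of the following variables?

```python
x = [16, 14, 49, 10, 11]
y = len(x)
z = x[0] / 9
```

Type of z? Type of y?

int / int returns float; len() returns int

float, int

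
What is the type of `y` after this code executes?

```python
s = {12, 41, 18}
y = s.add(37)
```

set.add() returns None (mutates in place)

NoneType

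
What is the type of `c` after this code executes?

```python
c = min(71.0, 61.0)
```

min() of floats returns float

float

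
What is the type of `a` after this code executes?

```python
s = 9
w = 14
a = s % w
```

int % int returns int (9 % 14 = 9)

int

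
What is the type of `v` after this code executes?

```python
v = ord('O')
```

ord() returns int (Unicode code point)

int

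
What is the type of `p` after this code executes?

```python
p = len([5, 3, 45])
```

len() always returns int

int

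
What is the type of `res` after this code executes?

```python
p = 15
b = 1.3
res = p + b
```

int + float returns float (15 + 1.3 = 16.3)

float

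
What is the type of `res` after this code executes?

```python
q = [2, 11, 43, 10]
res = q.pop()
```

list.pop() returns the popped element (int here)

int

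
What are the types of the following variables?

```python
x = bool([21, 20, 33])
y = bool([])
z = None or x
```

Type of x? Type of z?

bool() returns bool; None or <bool> returns the bool

bool, bool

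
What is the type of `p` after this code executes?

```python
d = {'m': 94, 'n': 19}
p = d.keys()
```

.keys() returns a dict_keys view object

dict_keys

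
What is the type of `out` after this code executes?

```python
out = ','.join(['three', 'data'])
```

str.join() returns str

str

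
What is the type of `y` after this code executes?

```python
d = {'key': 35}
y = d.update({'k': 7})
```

dict.update() returns None

NoneType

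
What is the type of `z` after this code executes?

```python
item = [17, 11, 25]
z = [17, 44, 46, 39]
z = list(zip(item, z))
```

list(zip(...)) returns a list of tuples

list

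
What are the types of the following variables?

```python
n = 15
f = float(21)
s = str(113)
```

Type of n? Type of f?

n is int; f is float

int, float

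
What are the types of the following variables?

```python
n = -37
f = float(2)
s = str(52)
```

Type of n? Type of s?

n is int; s is str

int, str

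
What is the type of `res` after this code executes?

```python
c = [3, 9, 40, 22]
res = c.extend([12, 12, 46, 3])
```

list.extend() returns None

NoneType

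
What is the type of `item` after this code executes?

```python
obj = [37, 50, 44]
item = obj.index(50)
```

list.index() returns int

int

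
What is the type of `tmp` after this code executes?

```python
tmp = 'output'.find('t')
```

str.find() returns int (index, or -1)

int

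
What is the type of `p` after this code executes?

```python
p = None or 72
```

'or' with None returns the other value (72, int)

int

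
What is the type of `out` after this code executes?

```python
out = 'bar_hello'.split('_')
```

str.split() returns list

list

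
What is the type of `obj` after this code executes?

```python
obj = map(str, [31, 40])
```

map() returns a map iterator object

map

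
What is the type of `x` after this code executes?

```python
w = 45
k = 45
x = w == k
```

Equality comparison returns bool

bool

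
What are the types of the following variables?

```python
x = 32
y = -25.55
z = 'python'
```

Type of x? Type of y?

x is int; y is float

int, float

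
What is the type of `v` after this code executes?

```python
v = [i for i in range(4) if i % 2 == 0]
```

A list comprehension [...] produces a list

list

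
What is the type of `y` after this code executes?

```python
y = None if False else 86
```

Ternary: condition is False, else branch (86) taken → int

int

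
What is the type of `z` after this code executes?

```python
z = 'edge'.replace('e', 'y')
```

str.replace() returns str

str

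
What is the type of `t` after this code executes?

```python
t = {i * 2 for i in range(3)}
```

A set comprehension {expr for x in iterable} produces a set

set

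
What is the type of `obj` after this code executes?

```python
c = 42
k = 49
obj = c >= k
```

Comparison operators return bool

bool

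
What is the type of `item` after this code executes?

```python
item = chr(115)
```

chr() returns str (single character)

str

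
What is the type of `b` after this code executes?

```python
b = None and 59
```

'and' returns first falsy value (None)

NoneType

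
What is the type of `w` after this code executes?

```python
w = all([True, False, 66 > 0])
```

all() returns bool

bool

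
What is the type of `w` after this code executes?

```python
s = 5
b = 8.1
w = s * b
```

int * float returns float (5 * 8.1 = 40.5)

float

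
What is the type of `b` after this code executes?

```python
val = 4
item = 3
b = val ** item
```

int ** positive int returns int (4 ** 3 = 64)

int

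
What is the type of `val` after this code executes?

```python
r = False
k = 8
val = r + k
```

bool + int returns int (False is 0, so 0 + 8 = 8)

int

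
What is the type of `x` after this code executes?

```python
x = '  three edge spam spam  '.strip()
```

str.strip() returns str

str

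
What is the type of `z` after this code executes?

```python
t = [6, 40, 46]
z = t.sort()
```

list.sort() returns None (sorts in place)

NoneType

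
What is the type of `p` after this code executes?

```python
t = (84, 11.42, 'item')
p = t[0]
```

Index 0 of tuple is 84 which is int

int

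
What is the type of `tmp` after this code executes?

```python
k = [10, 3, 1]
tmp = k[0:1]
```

Slicing a list always returns a list

list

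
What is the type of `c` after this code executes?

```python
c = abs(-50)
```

abs() of int returns int

int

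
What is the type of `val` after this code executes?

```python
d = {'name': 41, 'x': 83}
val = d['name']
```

Accessing dict[str, int] with key 'name' returns int value 41

int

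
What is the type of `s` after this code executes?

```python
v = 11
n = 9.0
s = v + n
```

int + float returns float (11 + 9.0 = 20.0)

float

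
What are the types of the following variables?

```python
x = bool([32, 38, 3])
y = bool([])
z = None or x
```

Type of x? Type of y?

bool() returns bool; bool() returns bool

bool, bool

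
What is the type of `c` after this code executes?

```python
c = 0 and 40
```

'and' returns the first falsy value (0, which is int)

int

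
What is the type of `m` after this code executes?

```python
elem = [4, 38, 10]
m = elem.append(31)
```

list.append() returns None (mutates in place)

NoneType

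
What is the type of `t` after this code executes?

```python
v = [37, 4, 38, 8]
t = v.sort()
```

list.sort() returns None (sorts in place)

NoneType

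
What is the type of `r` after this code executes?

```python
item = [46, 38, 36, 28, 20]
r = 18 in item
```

'in' operator returns bool

bool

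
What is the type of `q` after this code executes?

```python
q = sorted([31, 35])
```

sorted() always returns list

list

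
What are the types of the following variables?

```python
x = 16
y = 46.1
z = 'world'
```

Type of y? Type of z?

y is float; z is str

float, str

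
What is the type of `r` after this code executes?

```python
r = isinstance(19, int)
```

isinstance() returns bool

bool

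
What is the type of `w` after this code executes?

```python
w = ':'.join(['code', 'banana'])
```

str.join() returns str

str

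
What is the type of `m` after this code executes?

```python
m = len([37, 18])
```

len() always returns int

int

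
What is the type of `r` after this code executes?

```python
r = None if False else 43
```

Ternary: condition is False, else branch (43) taken → int

int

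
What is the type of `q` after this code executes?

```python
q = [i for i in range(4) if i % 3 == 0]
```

A list comprehension [...] produces a list

list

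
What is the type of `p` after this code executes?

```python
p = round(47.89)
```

round() with no ndigits arg returns int

int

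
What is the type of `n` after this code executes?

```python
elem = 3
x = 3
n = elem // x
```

int // int returns int (3 // 3 = 1)

int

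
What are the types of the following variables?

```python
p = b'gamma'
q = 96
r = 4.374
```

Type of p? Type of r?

p is bytes; r is float

bytes, float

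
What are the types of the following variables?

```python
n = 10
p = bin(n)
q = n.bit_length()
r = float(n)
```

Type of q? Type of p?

int.bit_length() returns int; bin() returns str

int, str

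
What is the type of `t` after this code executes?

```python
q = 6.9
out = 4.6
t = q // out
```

float // float returns float (floor division preserves float type)

float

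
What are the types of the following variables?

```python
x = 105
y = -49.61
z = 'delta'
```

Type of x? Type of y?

x is int; y is float

int, float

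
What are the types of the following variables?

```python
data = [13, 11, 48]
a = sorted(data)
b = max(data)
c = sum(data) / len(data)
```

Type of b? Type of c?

max of ints returns int; int / int returns float

int, float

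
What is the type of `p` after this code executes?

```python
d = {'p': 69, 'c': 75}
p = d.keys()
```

.keys() returns a dict_keys view object

dict_keys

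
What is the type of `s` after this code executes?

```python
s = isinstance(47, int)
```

isinstance() returns bool

bool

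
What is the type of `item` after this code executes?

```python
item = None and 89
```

'and' returns first falsy value (None)

NoneType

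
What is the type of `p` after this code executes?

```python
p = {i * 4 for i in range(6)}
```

A set comprehension {expr for x in iterable} produces a set

set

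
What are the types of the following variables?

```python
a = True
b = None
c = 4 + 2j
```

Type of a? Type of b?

a is bool; b is NoneType

bool, NoneType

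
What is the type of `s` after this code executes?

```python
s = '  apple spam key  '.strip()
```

str.strip() returns str

str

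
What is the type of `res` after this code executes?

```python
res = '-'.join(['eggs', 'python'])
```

str.join() returns str

str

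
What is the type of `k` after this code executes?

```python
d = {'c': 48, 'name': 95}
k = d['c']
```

Accessing dict[str, int] with key 'c' returns int value 48

int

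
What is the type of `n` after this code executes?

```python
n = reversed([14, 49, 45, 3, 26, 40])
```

reversed() on a list returns a list_reverseiterator

list_reverseiterator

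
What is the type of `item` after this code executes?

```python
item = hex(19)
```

hex() returns str representation

str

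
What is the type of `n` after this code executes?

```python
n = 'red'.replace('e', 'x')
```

str.replace() returns str

str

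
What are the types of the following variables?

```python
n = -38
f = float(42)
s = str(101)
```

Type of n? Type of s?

n is int; s is str

int, str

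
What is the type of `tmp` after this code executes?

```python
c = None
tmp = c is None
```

'is' comparison returns bool

bool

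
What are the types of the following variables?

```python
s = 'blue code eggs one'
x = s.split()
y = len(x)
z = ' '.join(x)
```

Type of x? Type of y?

str.split() returns list; len() returns int

list, int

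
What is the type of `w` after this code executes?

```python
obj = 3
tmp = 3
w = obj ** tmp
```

int ** positive int returns int (3 ** 3 = 27)

int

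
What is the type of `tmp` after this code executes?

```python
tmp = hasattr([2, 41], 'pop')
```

hasattr() returns bool

bool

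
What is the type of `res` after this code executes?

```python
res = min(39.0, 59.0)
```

min() of floats returns float

float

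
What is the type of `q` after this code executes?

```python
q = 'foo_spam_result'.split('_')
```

str.split() returns list

list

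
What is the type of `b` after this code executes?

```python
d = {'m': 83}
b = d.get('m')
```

dict.get() returns the value (int) when key is found

int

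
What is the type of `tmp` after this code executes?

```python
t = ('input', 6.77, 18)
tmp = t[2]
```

Index 2 of tuple is 18 which is int

int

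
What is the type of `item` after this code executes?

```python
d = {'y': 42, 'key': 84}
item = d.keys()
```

.keys() returns a dict_keys view object

dict_keys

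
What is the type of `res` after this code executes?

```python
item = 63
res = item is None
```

'is' comparison returns bool

bool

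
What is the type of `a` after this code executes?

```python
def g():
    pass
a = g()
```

A function with no return statement returns None

NoneType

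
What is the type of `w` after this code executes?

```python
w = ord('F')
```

ord() returns int (Unicode code point)

int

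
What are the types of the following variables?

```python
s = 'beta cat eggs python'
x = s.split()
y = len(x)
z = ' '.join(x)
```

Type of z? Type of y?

str.join() returns str; len() returns int

str, int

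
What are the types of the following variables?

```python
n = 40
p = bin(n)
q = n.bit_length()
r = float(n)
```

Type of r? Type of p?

float() returns float; bin() returns str

float, str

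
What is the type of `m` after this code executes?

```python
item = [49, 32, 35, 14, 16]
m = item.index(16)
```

list.index() returns int

int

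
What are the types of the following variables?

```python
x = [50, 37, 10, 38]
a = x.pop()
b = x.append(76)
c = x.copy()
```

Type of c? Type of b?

list.copy() returns list; list.append() returns None

list, NoneType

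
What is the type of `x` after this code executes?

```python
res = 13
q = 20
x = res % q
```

int % int returns int (13 % 20 = 13)

int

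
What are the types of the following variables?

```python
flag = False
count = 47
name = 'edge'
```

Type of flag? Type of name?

flag is bool; name is str

bool, str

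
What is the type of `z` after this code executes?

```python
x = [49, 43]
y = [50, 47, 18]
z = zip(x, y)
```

zip() returns a zip iterator object

zip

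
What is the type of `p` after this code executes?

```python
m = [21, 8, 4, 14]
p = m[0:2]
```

Slicing a list always returns a list

list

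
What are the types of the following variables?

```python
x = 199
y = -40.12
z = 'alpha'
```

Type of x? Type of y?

x is int; y is float

int, float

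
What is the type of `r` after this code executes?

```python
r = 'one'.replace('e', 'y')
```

str.replace() returns str

str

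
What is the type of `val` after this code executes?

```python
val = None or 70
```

'or' with None returns the other value (70, int)

int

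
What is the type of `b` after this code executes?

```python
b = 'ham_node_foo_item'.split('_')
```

str.split() returns list

list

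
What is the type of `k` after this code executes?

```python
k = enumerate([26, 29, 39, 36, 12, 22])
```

enumerate() returns an enumerate iterator object

enumerate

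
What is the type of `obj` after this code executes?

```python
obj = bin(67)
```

bin() returns str representation

str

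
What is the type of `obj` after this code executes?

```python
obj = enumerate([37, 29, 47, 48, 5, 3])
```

enumerate() returns an enumerate iterator object

enumerate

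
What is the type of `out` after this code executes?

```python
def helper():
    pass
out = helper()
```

A function with no return statement returns None

NoneType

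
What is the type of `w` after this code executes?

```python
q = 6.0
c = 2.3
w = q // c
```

float // float returns float (floor division preserves float type)

float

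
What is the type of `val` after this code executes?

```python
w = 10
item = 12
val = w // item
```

int // int returns int (10 // 12 = 0)

int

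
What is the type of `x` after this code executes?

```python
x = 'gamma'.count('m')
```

str.count() returns int

int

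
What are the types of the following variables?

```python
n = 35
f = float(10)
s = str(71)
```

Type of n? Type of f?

n is int; f is float

int, float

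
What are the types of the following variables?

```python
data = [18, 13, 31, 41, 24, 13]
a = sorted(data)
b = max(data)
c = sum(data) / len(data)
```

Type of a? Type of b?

sorted() returns list; max of ints returns int

list, int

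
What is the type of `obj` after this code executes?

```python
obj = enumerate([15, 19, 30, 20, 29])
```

enumerate() returns an enumerate iterator object

enumerate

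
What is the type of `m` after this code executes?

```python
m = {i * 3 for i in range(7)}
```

A set comprehension {expr for x in iterable} produces a set

set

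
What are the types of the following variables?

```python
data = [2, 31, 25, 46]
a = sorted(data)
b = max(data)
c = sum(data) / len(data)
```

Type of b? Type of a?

max of ints returns int; sorted() returns list

int, list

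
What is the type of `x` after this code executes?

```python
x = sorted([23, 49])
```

sorted() always returns list

list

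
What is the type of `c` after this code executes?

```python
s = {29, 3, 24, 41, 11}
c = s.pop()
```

Popping from a set of ints returns int

int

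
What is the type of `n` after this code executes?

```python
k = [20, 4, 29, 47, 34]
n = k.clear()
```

list.clear() returns None

NoneType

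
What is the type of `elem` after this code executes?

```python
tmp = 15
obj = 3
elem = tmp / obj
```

int / int always returns float in Python 3 (15 / 3 = 5)

float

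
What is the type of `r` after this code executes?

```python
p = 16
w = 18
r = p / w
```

int / int always returns float in Python 3 (16 / 18 = 0.888889)

float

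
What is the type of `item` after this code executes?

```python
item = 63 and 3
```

'and' returns the last value when all truthy (3, which is int)

int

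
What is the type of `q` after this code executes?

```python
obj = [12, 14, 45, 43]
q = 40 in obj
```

'in' operator returns bool

bool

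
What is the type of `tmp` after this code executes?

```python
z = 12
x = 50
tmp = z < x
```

Comparison operators return bool

bool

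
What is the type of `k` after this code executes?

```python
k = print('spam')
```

print() returns None

NoneType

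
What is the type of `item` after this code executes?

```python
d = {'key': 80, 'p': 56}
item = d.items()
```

dict.items() returns a dict_items view

dict_items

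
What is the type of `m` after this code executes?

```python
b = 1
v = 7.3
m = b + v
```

int + float returns float (1 + 7.3 = 8.3)

float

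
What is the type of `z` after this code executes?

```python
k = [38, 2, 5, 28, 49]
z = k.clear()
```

list.clear() returns None

NoneType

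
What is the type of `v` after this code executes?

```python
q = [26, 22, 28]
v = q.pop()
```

list.pop() returns the popped element (int here)

int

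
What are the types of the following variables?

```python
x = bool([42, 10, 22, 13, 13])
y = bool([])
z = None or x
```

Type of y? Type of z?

bool() returns bool; None or <bool> returns the bool

bool, bool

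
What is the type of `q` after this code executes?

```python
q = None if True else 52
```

Ternary: condition is True, if branch (None) taken → NoneType

NoneType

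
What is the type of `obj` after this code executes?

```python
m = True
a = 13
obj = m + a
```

bool + int returns int (True is 1, so 1 + 13 = 14)

int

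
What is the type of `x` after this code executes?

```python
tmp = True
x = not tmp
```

'not' always returns bool

bool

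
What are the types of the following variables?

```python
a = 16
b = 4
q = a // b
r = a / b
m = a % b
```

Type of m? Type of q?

int % int returns int; int // int returns int

int, int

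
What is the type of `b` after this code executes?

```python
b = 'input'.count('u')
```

str.count() returns int

int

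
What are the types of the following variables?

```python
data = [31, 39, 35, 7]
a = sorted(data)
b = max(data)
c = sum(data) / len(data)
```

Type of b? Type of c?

max of ints returns int; int / int returns float

int, float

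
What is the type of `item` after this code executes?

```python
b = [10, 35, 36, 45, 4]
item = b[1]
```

Indexing a list of ints returns int (b[1] = 35)

int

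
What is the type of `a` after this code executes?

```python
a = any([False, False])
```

any() returns bool

bool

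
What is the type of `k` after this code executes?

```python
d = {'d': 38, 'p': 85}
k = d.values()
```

.values() returns a dict_values view object

dict_values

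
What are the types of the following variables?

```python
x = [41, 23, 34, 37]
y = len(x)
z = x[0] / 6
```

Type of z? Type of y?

int / int returns float; len() returns int

float, int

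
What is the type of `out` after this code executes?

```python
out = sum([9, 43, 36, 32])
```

sum() of ints returns int

int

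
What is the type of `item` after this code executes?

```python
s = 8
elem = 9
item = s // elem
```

int // int returns int (8 // 9 = 0)

int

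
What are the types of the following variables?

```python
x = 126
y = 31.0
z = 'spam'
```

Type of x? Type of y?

x is int; y is float

int, float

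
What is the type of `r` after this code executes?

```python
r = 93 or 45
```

'or' returns the first truthy value (93, which is int)

int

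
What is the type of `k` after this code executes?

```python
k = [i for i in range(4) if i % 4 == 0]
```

A list comprehension [...] produces a list

list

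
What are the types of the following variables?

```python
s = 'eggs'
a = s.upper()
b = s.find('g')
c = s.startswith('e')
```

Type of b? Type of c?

str.find() returns int; str.startswith() returns bool

int, bool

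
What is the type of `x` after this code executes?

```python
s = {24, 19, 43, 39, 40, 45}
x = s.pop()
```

Popping from a set of ints returns int

int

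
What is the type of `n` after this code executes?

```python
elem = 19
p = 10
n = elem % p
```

int % int returns int (19 % 10 = 9)

int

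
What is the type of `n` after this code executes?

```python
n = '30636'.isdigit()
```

str.isdigit() returns bool

bool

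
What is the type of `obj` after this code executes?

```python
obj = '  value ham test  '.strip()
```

str.strip() returns str

str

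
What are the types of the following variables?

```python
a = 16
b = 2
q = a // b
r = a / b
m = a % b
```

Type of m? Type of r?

int % int returns int; int / int returns float

int, float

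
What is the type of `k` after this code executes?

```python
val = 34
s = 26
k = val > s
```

Comparison operators return bool

bool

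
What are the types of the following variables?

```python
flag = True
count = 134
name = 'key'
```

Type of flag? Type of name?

flag is bool; name is str

bool, str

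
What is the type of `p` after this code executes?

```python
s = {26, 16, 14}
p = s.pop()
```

Popping from a set of ints returns int

int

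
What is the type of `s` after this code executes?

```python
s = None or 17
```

'or' with None returns the other value (17, int)

int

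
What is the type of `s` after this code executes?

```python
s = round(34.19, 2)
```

round() with ndigits arg returns float

float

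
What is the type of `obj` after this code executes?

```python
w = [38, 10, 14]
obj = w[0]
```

Indexing a list of ints returns int (w[0] = 38)

int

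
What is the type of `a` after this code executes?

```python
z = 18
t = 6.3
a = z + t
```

int + float returns float (18 + 6.3 = 24.3)

float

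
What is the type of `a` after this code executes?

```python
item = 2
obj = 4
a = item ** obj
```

int ** positive int returns int (2 ** 4 = 16)

int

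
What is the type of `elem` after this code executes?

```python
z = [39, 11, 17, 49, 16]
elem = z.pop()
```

list.pop() returns the popped element (int here)

int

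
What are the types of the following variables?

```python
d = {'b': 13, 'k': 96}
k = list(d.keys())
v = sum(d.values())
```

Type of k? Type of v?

list(...) returns list; sum of int values returns int

list, int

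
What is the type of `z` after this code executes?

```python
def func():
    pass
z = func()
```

A function with no return statement returns None

NoneType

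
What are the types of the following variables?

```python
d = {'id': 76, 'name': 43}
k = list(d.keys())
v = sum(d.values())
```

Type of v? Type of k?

sum of int values returns int; list(...) returns list

int, list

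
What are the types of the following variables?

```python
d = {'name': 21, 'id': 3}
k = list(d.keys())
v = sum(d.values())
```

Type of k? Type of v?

list(...) returns list; sum of int values returns int

list, int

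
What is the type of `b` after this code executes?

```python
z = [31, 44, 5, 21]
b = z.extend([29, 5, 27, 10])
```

list.extend() returns None

NoneType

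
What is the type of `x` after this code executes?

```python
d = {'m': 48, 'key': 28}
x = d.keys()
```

.keys() returns a dict_keys view object

dict_keys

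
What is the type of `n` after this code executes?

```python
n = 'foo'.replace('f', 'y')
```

str.replace() returns str

str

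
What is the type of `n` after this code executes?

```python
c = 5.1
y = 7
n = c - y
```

float - int returns float (5.1 - 7 = -1.9)

float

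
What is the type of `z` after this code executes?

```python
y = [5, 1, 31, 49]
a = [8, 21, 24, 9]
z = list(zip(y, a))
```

list(zip(...)) returns a list of tuples

list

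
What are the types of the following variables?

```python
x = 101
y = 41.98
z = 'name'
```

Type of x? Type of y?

x is int; y is float

int, float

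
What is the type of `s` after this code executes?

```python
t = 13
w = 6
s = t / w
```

int / int always returns float in Python 3 (13 / 6 = 2.16667)

float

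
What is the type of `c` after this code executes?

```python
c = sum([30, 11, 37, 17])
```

sum() of ints returns int

int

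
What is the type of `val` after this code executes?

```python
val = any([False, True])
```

any() returns bool

bool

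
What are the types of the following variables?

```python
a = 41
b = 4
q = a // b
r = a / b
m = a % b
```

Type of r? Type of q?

int / int returns float; int // int returns int

float, int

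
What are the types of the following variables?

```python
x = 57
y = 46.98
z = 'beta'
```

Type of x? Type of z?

x is int; z is str

int, str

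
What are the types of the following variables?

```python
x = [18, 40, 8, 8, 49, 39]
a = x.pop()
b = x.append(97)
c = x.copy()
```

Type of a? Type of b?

list.pop() returns the element (int); list.append() returns None

int, NoneType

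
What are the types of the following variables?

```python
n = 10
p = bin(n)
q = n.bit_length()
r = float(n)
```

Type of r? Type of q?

float() returns float; int.bit_length() returns int

float, int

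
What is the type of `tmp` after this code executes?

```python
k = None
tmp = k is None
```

'is' comparison returns bool

bool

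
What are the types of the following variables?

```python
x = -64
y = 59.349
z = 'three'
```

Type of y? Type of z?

y is float; z is str

float, str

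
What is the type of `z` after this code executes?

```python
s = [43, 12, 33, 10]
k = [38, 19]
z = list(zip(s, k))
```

list(zip(...)) returns a list of tuples

list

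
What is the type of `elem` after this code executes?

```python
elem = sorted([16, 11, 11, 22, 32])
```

sorted() always returns list

list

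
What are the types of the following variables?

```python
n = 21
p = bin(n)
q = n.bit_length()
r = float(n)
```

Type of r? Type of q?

float() returns float; int.bit_length() returns int

float, int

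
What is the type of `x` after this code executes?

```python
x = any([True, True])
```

any() returns bool

bool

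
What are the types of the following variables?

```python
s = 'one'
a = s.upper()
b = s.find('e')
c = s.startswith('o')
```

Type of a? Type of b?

str.upper() returns str; str.find() returns int

str, int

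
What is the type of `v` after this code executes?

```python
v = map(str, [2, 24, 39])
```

map() returns a map iterator object

map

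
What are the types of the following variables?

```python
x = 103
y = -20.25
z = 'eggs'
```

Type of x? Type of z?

x is int; z is str

int, str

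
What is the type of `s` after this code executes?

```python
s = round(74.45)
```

round() with no ndigits arg returns int

int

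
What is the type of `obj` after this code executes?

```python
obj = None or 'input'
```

'or' with None returns the other value ('input', str)

str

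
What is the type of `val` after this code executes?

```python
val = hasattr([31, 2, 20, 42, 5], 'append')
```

hasattr() returns bool

bool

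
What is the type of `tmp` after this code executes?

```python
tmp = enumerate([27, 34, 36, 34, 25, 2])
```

enumerate() returns an enumerate iterator object

enumerate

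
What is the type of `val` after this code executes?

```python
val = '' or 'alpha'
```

'or' returns first truthy value ('alpha', which is str)

str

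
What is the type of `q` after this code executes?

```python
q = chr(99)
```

chr() returns str (single character)

str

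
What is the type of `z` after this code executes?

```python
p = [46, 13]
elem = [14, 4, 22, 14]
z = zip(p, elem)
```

zip() returns a zip iterator object

zip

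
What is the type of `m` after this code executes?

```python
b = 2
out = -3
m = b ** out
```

int ** negative int returns float

float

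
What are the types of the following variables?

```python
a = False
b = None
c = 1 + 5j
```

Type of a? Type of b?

a is bool; b is NoneType

bool, NoneType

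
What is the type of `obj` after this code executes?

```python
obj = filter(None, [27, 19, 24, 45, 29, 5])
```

filter() returns a filter iterator object

filter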